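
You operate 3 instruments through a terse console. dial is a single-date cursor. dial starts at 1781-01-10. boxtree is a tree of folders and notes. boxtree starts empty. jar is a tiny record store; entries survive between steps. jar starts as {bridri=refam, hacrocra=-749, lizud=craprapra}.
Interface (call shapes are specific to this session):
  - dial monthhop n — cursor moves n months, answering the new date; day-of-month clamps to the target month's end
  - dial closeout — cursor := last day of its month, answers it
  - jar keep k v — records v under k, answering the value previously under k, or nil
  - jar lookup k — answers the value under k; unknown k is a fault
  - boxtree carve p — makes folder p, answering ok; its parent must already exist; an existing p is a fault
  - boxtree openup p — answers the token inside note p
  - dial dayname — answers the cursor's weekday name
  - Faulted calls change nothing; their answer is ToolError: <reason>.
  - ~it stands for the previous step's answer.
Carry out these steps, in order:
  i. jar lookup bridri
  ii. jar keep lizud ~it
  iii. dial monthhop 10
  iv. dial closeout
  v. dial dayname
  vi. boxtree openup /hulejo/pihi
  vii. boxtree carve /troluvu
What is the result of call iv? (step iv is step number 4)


;; 1. jar lookup(k→bridri) ~> refam
;; 2. jar keep(k→lizud, v→~it) ~> craprapra
;; 3. dial monthhop(n→10) ~> 1781-11-10
;; 4. dial closeout() ~> 1781-11-30
;; 5. dial dayname() ~> Friday
;; 6. boxtree openup(p→/hulejo/pihi) ~> ToolError: not found
;; 7. boxtree carve(p→/troluvu) ~> ok

Answer: 1781-11-30


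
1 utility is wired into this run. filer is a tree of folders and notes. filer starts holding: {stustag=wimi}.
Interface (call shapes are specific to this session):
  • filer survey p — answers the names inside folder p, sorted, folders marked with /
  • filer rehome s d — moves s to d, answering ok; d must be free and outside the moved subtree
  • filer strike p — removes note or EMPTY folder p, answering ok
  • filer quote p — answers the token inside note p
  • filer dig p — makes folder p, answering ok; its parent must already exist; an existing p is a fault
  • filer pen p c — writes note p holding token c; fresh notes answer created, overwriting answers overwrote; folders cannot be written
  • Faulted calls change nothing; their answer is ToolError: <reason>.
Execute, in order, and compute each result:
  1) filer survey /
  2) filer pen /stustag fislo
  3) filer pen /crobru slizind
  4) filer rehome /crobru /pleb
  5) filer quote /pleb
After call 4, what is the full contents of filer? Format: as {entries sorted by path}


Answer: {pleb=slizind, stustag=fislo}

Derivation:
> filer survey p='/'
[out] [stustag]
> filer pen p='/stustag' c='fislo'
[out] overwrote
> filer pen p='/crobru' c='slizind'
[out] created
> filer rehome s='/crobru' d='/pleb'
[out] ok
> filer quote p='/pleb'
[out] slizind


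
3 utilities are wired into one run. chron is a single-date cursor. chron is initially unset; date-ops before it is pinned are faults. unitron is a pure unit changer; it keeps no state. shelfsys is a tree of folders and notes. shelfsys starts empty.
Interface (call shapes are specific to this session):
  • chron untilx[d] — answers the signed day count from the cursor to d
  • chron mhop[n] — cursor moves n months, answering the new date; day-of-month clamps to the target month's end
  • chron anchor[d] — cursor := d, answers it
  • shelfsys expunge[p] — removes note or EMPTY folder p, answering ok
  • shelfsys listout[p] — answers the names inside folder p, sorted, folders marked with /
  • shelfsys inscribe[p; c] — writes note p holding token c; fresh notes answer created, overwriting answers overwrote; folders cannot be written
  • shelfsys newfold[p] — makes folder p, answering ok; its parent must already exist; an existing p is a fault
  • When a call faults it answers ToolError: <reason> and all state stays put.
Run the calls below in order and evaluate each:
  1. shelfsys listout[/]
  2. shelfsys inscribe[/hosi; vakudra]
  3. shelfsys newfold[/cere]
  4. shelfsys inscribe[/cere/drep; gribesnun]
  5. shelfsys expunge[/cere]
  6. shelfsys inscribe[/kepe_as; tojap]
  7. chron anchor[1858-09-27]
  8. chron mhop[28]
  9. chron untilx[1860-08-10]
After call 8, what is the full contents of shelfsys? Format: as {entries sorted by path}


Answer: {cere/, cere/drep=gribesnun, hosi=vakudra, kepe_as=tojap}

Derivation:
Now I run shelfsys listout on p: /, and observe [].
Now I run shelfsys inscribe on p: /hosi, c: vakudra, and see created.
I use shelfsys newfold on p: /cere, and observe ok.
Using shelfsys inscribe on p: /cere/drep, c: gribesnun, and observe created.
I invoke shelfsys expunge on p: /cere, and see ToolError: not empty.
Invoking shelfsys inscribe on p: /kepe_as, c: tojap, — result: created.
Now I run chron anchor on d: 1858-09-27, giving 1858-09-27.
I use chron mhop on n: 28, — result: 1861-01-27.
I use chron untilx on d: 1860-08-10, — result: -170.


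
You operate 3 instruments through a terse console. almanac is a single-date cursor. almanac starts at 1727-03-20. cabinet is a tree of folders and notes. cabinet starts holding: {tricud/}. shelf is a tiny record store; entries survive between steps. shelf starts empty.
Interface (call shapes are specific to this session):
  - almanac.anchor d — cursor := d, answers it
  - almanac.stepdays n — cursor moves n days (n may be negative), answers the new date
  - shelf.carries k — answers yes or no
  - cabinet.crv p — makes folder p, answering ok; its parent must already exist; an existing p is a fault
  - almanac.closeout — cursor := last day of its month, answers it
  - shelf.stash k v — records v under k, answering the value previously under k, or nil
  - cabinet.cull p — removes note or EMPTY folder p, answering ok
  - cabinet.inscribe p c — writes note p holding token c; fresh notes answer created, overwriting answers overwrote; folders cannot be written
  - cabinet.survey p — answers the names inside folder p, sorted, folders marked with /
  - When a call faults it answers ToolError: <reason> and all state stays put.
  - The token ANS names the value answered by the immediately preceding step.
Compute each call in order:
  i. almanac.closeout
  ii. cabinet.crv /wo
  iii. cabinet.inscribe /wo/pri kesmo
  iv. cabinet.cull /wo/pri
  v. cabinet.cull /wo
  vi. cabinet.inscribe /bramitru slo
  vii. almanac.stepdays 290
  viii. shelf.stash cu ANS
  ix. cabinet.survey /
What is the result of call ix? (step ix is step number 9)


Answer: [bramitru, tricud/]

Derivation:
[in] almanac.closeout
[out] 1727-03-31
[in] cabinet.crv p='/wo'
[out] ok
[in] cabinet.inscribe p='/wo/pri' c='kesmo'
[out] created
[in] cabinet.cull p='/wo/pri'
[out] ok
[in] cabinet.cull p='/wo'
[out] ok
[in] cabinet.inscribe p='/bramitru' c='slo'
[out] created
[in] almanac.stepdays n='290'
[out] 1728-01-15
[in] shelf.stash k='cu' v='ANS'
[out] nil
[in] cabinet.survey p='/'
[out] [bramitru, tricud/]


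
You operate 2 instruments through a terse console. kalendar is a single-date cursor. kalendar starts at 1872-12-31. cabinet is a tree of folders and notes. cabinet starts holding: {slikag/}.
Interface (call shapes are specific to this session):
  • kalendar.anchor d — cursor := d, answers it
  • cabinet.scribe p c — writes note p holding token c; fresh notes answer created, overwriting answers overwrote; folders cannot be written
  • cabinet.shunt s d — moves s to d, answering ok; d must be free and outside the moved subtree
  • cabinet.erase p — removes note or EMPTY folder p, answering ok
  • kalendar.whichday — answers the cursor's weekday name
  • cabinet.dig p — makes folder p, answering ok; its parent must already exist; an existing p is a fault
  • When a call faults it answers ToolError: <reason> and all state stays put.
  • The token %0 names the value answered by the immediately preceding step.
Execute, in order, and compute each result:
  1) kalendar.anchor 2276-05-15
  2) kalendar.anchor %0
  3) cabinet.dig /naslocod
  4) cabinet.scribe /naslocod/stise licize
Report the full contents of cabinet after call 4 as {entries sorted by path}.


[in] kalendar.anchor d='2276-05-15'
  2276-05-15
[in] kalendar.anchor d='%0'
  2276-05-15
[in] cabinet.dig p='/naslocod'
  ok
[in] cabinet.scribe p='/naslocod/stise' c='licize'
  created

Answer: {naslocod/, naslocod/stise=licize, slikag/}


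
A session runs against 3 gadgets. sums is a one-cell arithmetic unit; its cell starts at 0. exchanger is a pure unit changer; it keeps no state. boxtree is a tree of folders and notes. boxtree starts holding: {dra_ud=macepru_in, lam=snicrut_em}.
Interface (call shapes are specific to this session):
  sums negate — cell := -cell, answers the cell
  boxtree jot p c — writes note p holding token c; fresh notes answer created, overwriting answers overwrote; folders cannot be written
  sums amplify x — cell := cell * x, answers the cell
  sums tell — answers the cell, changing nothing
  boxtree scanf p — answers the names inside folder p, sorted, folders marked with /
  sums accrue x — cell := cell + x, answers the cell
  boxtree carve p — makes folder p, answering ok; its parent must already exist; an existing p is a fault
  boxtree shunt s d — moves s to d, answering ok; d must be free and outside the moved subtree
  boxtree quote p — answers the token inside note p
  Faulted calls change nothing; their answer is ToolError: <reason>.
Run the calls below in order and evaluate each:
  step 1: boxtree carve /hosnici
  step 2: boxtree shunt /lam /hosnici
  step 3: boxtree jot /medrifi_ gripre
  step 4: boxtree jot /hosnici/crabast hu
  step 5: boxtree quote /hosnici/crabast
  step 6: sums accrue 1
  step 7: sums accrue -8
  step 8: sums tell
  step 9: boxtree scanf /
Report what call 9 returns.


==> boxtree carve(p: /hosnici)
<== ok
==> boxtree shunt(s: /lam, d: /hosnici)
<== ToolError: exists
==> boxtree jot(p: /medrifi_, c: gripre)
<== created
==> boxtree jot(p: /hosnici/crabast, c: hu)
<== created
==> boxtree quote(p: /hosnici/crabast)
<== hu
==> sums accrue(x: 1)
<== 1
==> sums accrue(x: -8)
<== -7
==> sums tell()
<== -7
==> boxtree scanf(p: /)
<== [dra_ud, hosnici/, lam, medrifi_]

Answer: [dra_ud, hosnici/, lam, medrifi_]


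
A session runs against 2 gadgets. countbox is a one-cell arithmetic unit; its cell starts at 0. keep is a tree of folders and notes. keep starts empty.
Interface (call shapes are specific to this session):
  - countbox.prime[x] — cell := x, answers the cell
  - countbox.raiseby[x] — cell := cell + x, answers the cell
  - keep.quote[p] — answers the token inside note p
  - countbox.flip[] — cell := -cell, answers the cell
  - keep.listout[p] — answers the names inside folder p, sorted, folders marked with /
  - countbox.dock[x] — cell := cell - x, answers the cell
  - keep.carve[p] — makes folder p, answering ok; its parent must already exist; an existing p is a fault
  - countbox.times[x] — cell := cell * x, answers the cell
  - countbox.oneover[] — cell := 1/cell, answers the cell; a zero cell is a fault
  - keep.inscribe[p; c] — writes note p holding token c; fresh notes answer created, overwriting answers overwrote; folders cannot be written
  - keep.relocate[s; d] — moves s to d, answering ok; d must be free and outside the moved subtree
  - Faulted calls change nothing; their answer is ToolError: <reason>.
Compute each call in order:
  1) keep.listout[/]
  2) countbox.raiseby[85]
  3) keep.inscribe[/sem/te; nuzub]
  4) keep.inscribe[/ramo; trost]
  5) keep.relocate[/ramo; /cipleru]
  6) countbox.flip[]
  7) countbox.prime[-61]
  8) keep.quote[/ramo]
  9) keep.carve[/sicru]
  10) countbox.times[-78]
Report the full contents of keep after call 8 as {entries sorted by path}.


Answer: {cipleru=trost}

Derivation:
·→ keep.listout(p→/)
·← []
·→ countbox.raiseby(x→85)
·← 85
·→ keep.inscribe(p→/sem/te, c→nuzub)
·← ToolError: no parent
·→ keep.inscribe(p→/ramo, c→trost)
·← created
·→ keep.relocate(s→/ramo, d→/cipleru)
·← ok
·→ countbox.flip()
·← -85
·→ countbox.prime(x→-61)
·← -61
·→ keep.quote(p→/ramo)
·← ToolError: not found
·→ keep.carve(p→/sicru)
·← ok
·→ countbox.times(x→-78)
·← 4758


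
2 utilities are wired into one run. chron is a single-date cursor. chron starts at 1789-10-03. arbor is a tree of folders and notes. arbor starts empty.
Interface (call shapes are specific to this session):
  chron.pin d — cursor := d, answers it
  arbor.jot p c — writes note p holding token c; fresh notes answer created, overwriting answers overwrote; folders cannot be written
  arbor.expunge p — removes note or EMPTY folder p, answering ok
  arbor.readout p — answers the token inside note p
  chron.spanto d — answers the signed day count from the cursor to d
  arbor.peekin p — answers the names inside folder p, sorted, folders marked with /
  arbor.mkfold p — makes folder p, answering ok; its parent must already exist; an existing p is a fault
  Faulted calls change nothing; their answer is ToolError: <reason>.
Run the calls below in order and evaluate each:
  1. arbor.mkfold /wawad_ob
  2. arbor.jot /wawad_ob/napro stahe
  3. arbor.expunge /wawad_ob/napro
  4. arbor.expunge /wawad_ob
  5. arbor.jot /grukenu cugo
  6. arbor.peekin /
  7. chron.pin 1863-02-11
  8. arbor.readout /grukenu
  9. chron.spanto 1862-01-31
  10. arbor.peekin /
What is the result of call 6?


I run arbor.mkfold on p=/wawad_ob, which returns ok.
Calling arbor.jot on p=/wawad_ob/napro, c=stahe, giving created.
Using arbor.expunge on p=/wawad_ob/napro, and observe ok.
Invoking arbor.expunge on p=/wawad_ob, and see ok.
Invoking arbor.jot on p=/grukenu, c=cugo: created.
Then arbor.peekin on p=/, giving [grukenu].
Calling chron.pin on d=1863-02-11, giving 1863-02-11.
I invoke arbor.readout on p=/grukenu, and observe cugo.
I invoke chron.spanto on d=1862-01-31, giving -376.
I run arbor.peekin on p=/, and get [grukenu].

Answer: [grukenu]


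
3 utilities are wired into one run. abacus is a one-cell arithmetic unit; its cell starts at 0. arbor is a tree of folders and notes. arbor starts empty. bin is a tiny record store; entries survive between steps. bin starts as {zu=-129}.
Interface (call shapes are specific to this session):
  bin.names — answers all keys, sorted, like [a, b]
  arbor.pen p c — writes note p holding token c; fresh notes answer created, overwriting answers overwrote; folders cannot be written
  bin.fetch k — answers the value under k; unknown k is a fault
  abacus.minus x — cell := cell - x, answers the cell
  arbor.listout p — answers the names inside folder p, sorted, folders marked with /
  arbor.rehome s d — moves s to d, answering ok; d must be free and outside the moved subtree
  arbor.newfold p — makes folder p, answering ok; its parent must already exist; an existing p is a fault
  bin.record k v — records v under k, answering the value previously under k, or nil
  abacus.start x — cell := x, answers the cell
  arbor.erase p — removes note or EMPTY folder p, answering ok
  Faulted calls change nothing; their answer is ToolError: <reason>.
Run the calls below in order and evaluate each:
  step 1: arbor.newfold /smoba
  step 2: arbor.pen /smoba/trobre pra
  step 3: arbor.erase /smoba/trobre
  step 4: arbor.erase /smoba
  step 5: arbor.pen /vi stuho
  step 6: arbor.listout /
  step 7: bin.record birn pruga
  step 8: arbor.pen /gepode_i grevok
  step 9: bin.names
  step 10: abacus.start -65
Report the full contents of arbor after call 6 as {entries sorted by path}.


CALL arbor.newfold[p: /smoba]
RET  ok
CALL arbor.pen[p: /smoba/trobre; c: pra]
RET  created
CALL arbor.erase[p: /smoba/trobre]
RET  ok
CALL arbor.erase[p: /smoba]
RET  ok
CALL arbor.pen[p: /vi; c: stuho]
RET  created
CALL arbor.listout[p: /]
RET  [vi]
CALL bin.record[k: birn; v: pruga]
RET  nil
CALL arbor.pen[p: /gepode_i; c: grevok]
RET  created
CALL bin.names[]
RET  [birn, zu]
CALL abacus.start[x: -65]
RET  -65

Answer: {vi=stuho}


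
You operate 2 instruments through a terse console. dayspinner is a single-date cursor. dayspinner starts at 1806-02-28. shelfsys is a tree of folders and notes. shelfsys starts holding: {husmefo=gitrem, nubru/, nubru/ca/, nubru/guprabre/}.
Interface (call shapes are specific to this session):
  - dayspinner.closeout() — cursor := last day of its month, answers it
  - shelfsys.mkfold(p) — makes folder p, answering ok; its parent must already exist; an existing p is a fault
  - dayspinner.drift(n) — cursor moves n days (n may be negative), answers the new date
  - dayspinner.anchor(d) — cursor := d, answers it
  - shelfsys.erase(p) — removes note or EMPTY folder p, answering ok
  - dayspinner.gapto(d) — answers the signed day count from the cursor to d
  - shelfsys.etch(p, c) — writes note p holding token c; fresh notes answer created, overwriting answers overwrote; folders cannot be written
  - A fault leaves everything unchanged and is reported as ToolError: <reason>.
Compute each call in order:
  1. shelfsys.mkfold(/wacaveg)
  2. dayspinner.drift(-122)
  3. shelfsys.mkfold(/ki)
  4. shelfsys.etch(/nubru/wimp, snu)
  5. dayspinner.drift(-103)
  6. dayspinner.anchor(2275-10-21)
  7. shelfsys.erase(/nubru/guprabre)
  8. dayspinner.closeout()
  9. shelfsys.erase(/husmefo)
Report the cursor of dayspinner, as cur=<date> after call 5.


Act: mkfold[/wacaveg]
Obs: ok
Act: drift[-122]
Obs: 1805-10-29
Act: mkfold[/ki]
Obs: ok
Act: etch[/nubru/wimp; snu]
Obs: created
Act: drift[-103]
Obs: 1805-07-18
Act: anchor[2275-10-21]
Obs: 2275-10-21
Act: erase[/nubru/guprabre]
Obs: ok
Act: closeout[]
Obs: 2275-10-31
Act: erase[/husmefo]
Obs: ok

Answer: cur=1805-07-18


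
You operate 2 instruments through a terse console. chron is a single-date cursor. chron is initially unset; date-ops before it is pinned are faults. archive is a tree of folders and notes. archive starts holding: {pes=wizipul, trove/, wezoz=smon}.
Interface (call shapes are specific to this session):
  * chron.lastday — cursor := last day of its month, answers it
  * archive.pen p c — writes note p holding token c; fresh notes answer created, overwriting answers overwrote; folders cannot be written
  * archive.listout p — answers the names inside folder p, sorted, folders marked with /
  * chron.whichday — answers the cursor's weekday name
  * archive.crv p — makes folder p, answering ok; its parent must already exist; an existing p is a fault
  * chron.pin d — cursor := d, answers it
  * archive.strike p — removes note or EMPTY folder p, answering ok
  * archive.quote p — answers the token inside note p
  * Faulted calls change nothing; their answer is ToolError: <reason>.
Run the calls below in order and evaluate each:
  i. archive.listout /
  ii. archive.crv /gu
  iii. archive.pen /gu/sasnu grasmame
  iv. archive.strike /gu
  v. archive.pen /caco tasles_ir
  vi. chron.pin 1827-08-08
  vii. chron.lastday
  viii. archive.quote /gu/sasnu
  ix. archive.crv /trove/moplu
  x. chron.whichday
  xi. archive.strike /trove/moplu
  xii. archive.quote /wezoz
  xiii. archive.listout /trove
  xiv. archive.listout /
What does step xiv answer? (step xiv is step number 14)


Answer: [caco, gu/, pes, trove/, wezoz]

Derivation:
% listout(p='/') == [pes, trove/, wezoz]
% crv(p='/gu') == ok
% pen(p='/gu/sasnu', c='grasmame') == created
% strike(p='/gu') == ToolError: not empty
% pen(p='/caco', c='tasles_ir') == created
% pin(d='1827-08-08') == 1827-08-08
% lastday() == 1827-08-31
% quote(p='/gu/sasnu') == grasmame
% crv(p='/trove/moplu') == ok
% whichday() == Friday
% strike(p='/trove/moplu') == ok
% quote(p='/wezoz') == smon
% listout(p='/trove') == []
% listout(p='/') == [caco, gu/, pes, trove/, wezoz]


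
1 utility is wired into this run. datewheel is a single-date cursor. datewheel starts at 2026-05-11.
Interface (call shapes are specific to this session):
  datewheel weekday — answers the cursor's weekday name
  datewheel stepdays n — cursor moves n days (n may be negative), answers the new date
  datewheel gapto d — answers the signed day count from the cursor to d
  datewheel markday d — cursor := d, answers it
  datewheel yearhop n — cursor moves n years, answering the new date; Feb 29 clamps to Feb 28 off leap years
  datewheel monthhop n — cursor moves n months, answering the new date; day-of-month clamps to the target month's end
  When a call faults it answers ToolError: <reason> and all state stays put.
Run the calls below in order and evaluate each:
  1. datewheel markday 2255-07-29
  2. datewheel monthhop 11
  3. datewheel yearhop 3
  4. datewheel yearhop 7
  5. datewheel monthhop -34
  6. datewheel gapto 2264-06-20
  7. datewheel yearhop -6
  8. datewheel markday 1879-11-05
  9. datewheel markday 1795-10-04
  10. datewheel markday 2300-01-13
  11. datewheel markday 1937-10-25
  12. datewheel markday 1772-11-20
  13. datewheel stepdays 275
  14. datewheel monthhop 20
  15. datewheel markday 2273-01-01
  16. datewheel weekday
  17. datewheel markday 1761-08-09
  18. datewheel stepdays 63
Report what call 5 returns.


Answer: 2263-08-29

Derivation:
I run datewheel markday(d→2255-07-29), — result: 2255-07-29.
Using datewheel monthhop(n→11), → 2256-06-29.
I try datewheel yearhop(n→3), yielding 2259-06-29.
Next I call datewheel yearhop(n→7), and observe 2266-06-29.
I run datewheel monthhop(n→-34), and observe 2263-08-29.
Calling datewheel gapto(d→2264-06-20), and get 296.
I invoke datewheel yearhop(n→-6), and get 2257-08-29.
Invoking datewheel markday(d→1879-11-05), and see 1879-11-05.
Invoking datewheel markday(d→1795-10-04), and observe 1795-10-04.
Calling datewheel markday(d→2300-01-13), → 2300-01-13.
I try datewheel markday(d→1937-10-25), and see 1937-10-25.
I run datewheel markday(d→1772-11-20), yielding 1772-11-20.
Invoking datewheel stepdays(n→275), — result: 1773-08-22.
Invoking datewheel monthhop(n→20), yielding 1775-04-22.
Invoking datewheel markday(d→2273-01-01), and observe 2273-01-01.
I use datewheel weekday(), and see Wednesday.
Calling datewheel markday(d→1761-08-09), and observe 1761-08-09.
I try datewheel stepdays(n→63): 1761-10-11.


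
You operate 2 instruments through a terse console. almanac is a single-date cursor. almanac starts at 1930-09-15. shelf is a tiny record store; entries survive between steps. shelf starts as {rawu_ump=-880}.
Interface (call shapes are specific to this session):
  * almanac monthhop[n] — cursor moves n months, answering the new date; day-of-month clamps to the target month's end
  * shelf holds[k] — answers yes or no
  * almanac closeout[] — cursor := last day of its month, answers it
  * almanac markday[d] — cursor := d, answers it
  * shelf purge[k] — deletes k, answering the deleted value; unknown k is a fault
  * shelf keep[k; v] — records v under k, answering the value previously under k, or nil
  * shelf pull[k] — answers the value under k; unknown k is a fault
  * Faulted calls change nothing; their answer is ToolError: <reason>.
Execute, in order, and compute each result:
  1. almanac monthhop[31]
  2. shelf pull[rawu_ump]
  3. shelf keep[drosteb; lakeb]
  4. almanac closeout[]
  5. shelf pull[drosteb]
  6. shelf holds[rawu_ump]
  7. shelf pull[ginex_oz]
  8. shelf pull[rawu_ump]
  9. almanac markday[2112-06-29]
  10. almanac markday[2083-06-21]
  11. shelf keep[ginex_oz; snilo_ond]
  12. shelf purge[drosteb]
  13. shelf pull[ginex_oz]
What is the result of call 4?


Answer: 1933-04-30

Derivation:
CALL almanac monthhop[n: 31]
RET  1933-04-15
CALL shelf pull[k: rawu_ump]
RET  -880
CALL shelf keep[k: drosteb; v: lakeb]
RET  nil
CALL almanac closeout[]
RET  1933-04-30
CALL shelf pull[k: drosteb]
RET  lakeb
CALL shelf holds[k: rawu_ump]
RET  yes
CALL shelf pull[k: ginex_oz]
RET  ToolError: no such key ginex_oz
CALL shelf pull[k: rawu_ump]
RET  -880
CALL almanac markday[d: 2112-06-29]
RET  2112-06-29
CALL almanac markday[d: 2083-06-21]
RET  2083-06-21
CALL shelf keep[k: ginex_oz; v: snilo_ond]
RET  nil
CALL shelf purge[k: drosteb]
RET  lakeb
CALL shelf pull[k: ginex_oz]
RET  snilo_ond


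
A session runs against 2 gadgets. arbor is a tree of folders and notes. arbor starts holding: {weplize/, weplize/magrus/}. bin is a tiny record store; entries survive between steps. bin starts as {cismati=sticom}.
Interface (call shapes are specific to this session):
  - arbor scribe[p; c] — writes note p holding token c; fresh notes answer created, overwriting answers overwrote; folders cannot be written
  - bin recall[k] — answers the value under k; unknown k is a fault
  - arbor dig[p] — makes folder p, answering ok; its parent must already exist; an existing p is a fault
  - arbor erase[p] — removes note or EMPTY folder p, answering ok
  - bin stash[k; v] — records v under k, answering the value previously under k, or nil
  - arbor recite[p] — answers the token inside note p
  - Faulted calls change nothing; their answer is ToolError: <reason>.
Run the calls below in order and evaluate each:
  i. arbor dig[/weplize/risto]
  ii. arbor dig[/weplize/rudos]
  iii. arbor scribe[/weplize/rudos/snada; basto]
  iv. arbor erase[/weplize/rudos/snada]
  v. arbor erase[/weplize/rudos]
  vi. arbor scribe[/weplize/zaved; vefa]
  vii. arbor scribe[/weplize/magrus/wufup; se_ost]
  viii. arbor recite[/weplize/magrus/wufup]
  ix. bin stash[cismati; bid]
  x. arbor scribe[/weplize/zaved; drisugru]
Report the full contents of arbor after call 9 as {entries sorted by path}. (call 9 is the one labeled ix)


Answer: {weplize/, weplize/magrus/, weplize/magrus/wufup=se_ost, weplize/risto/, weplize/zaved=vefa}

Derivation:
Now I run arbor dig on p=/weplize/risto, → ok.
Next I call arbor dig on p=/weplize/rudos: ok.
I invoke arbor scribe on p=/weplize/rudos/snada, c=basto: created.
Next I call arbor erase on p=/weplize/rudos/snada, which returns ok.
I try arbor erase on p=/weplize/rudos, yielding ok.
I use arbor scribe on p=/weplize/zaved, c=vefa, and see created.
Next I call arbor scribe on p=/weplize/magrus/wufup, c=se_ost, giving created.
I try arbor recite on p=/weplize/magrus/wufup, which returns se_ost.
I use bin stash on k=cismati, v=bid, → sticom.
Now I run arbor scribe on p=/weplize/zaved, c=drisugru, giving overwrote.


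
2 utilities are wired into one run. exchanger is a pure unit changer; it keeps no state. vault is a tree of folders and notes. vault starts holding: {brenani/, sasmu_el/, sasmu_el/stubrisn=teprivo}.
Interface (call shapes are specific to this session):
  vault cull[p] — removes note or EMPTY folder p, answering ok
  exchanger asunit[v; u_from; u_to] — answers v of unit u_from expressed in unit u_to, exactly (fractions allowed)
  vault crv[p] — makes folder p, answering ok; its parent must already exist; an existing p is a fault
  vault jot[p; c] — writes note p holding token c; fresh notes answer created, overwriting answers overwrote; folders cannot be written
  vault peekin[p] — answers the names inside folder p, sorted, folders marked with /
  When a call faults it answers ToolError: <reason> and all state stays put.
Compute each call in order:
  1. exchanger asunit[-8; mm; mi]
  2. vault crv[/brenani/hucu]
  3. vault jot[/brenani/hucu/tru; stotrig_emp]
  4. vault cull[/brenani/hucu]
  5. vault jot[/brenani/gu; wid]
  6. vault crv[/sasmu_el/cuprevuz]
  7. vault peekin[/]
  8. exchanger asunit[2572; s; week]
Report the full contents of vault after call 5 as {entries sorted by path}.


Answer: {brenani/, brenani/gu=wid, brenani/hucu/, brenani/hucu/tru=stotrig_emp, sasmu_el/, sasmu_el/stubrisn=teprivo}

Derivation:
% exchanger asunit v→-8 u_from→mm u_to→mi
[out] -1/201168
% vault crv p→/brenani/hucu
[out] ok
% vault jot p→/brenani/hucu/tru c→stotrig_emp
[out] created
% vault cull p→/brenani/hucu
[out] ToolError: not empty
% vault jot p→/brenani/gu c→wid
[out] created
% vault crv p→/sasmu_el/cuprevuz
[out] ok
% vault peekin p→/
[out] [brenani/, sasmu_el/]
% exchanger asunit v→2572 u_from→s u_to→week
[out] 643/151200


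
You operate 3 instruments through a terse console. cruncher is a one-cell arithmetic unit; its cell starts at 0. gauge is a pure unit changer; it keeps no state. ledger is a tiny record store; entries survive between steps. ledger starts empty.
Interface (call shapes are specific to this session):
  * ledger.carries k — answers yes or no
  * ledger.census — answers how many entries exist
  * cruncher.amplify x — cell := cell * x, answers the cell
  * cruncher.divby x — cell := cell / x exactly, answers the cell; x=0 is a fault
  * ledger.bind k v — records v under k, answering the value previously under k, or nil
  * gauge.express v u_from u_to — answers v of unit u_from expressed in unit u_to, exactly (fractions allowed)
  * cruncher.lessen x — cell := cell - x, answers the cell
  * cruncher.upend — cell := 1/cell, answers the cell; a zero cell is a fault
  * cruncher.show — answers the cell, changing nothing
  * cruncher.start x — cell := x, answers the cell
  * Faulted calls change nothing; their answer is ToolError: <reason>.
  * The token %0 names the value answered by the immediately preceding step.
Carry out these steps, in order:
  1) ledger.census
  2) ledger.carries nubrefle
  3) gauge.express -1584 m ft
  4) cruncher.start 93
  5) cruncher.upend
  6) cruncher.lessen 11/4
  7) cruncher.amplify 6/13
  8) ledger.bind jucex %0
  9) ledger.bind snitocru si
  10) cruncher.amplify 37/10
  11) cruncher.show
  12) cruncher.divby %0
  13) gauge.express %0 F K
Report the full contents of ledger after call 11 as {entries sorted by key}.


I use census: 0.
Next I call carries passing k→nubrefle, and see no.
Next I call express passing v→-1584, u_from→m, u_to→ft: -660000/127.
I invoke start passing x→93, and get 93.
Using upend, and see 1/93.
Using lessen passing x→11/4: -1019/372.
I run amplify passing x→6/13, → -1019/806.
Now I run bind passing k→jucex, v→%0, which returns nil.
Now I run bind passing k→snitocru, v→si: nil.
I try amplify passing x→37/10, → -37703/8060.
Next I call show(), which returns -37703/8060.
Using divby passing x→%0, → 1.
I use express passing v→%0, u_from→F, u_to→K, and observe 46067/180.

Answer: {jucex=-1019/806, snitocru=si}


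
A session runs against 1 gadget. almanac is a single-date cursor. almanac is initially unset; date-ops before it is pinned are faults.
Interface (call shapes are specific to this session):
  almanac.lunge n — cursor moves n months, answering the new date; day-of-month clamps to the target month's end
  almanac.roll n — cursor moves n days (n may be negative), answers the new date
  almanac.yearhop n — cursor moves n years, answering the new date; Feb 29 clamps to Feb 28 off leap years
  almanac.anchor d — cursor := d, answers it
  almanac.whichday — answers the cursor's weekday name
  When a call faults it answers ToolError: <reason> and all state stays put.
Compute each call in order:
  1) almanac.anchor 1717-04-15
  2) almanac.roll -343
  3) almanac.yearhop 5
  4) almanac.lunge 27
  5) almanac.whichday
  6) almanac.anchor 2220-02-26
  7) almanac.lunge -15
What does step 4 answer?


Answer: 1723-08-07

Derivation:
Do: almanac.anchor[d→1717-04-15]
See: 1717-04-15
Do: almanac.roll[n→-343]
See: 1716-05-07
Do: almanac.yearhop[n→5]
See: 1721-05-07
Do: almanac.lunge[n→27]
See: 1723-08-07
Do: almanac.whichday[]
See: Saturday
Do: almanac.anchor[d→2220-02-26]
See: 2220-02-26
Do: almanac.lunge[n→-15]
See: 2218-11-26


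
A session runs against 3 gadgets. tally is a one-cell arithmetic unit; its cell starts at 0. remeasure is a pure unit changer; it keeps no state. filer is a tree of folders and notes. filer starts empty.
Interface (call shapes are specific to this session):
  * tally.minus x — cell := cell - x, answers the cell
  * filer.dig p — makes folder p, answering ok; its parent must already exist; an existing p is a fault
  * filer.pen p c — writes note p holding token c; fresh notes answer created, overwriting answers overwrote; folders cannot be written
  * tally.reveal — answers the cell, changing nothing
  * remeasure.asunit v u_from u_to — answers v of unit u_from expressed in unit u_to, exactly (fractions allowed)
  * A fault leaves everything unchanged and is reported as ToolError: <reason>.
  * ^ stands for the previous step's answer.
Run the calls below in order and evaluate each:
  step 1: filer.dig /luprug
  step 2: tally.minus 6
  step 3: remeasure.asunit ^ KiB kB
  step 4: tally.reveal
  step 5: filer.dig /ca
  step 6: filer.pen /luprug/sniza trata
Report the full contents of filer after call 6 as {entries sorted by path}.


CALL filer.dig[/luprug]
RET  ok
CALL tally.minus[6]
RET  -6
CALL remeasure.asunit[^; KiB; kB]
RET  -768/125
CALL tally.reveal[]
RET  -6
CALL filer.dig[/ca]
RET  ok
CALL filer.pen[/luprug/sniza; trata]
RET  created

Answer: {ca/, luprug/, luprug/sniza=trata}


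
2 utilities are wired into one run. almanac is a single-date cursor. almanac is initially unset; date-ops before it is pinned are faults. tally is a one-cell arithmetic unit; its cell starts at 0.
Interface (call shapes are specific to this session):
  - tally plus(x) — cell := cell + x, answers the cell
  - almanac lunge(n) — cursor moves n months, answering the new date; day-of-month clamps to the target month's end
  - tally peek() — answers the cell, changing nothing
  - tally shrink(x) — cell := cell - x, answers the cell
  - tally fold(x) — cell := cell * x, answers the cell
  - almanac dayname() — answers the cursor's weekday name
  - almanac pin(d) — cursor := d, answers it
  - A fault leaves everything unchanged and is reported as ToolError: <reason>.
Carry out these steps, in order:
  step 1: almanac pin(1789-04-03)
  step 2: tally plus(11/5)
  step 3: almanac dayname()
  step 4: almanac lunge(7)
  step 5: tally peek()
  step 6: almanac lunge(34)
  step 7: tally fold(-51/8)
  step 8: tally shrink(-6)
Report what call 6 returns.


→ almanac pin(d=1789-04-03)
← 1789-04-03
→ tally plus(x=11/5)
← 11/5
→ almanac dayname()
← Friday
→ almanac lunge(n=7)
← 1789-11-03
→ tally peek()
← 11/5
→ almanac lunge(n=34)
← 1792-09-03
→ tally fold(x=-51/8)
← -561/40
→ tally shrink(x=-6)
← -321/40

Answer: 1792-09-03


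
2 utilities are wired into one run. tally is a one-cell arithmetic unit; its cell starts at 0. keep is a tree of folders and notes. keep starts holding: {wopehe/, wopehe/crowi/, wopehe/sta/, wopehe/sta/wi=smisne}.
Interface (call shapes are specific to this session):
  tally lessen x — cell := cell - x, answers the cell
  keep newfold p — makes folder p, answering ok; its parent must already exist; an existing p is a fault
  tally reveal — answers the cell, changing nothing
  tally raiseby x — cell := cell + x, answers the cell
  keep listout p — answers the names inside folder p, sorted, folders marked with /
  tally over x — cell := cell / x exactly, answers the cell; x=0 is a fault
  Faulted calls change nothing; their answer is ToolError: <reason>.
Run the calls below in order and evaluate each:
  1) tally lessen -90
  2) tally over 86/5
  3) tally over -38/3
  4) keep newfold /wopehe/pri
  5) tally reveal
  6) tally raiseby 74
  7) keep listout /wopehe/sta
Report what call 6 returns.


Invoking tally lessen using x=-90, giving 90.
Now I run tally over using x=86/5, giving 225/43.
I run tally over using x=-38/3, which returns -675/1634.
Next I call keep newfold using p=/wopehe/pri, → ok.
Next I call tally reveal, and see -675/1634.
I call tally raiseby using x=74, which returns 120241/1634.
I call keep listout using p=/wopehe/sta, which returns [wi].

Answer: 120241/1634


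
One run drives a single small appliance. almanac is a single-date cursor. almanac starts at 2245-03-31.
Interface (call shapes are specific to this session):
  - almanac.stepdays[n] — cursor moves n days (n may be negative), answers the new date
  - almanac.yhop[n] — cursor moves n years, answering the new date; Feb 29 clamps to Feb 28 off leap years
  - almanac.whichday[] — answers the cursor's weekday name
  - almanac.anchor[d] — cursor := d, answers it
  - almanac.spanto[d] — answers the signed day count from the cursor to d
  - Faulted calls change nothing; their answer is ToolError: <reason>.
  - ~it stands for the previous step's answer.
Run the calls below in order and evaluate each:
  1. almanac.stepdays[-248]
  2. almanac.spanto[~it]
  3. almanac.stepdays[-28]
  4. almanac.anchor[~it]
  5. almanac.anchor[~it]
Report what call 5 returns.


Answer: 2244-06-28

Derivation:
CALL almanac.stepdays[-248]
RET  2244-07-26
CALL almanac.spanto[~it]
RET  0
CALL almanac.stepdays[-28]
RET  2244-06-28
CALL almanac.anchor[~it]
RET  2244-06-28
CALL almanac.anchor[~it]
RET  2244-06-28


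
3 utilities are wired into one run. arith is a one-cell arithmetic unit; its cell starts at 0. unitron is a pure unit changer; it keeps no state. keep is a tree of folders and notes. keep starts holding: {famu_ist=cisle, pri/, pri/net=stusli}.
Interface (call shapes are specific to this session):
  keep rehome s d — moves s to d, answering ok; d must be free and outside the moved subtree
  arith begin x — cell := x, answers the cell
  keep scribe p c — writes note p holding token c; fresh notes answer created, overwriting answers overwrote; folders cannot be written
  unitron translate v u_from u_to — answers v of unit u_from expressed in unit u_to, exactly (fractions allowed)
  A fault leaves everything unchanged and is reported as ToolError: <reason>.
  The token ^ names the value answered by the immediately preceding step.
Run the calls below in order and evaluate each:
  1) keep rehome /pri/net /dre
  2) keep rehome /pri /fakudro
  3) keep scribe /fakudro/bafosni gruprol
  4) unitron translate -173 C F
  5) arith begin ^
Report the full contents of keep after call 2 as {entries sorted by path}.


Answer: {dre=stusli, fakudro/, famu_ist=cisle}

Derivation:
Now I run keep rehome using s: /pri/net, d: /dre, and see ok.
Then keep rehome using s: /pri, d: /fakudro, which returns ok.
I run keep scribe using p: /fakudro/bafosni, c: gruprol, and get created.
I run unitron translate using v: -173, u_from: C, u_to: F, and observe -1397/5.
I invoke arith begin using x: ^, giving -1397/5.


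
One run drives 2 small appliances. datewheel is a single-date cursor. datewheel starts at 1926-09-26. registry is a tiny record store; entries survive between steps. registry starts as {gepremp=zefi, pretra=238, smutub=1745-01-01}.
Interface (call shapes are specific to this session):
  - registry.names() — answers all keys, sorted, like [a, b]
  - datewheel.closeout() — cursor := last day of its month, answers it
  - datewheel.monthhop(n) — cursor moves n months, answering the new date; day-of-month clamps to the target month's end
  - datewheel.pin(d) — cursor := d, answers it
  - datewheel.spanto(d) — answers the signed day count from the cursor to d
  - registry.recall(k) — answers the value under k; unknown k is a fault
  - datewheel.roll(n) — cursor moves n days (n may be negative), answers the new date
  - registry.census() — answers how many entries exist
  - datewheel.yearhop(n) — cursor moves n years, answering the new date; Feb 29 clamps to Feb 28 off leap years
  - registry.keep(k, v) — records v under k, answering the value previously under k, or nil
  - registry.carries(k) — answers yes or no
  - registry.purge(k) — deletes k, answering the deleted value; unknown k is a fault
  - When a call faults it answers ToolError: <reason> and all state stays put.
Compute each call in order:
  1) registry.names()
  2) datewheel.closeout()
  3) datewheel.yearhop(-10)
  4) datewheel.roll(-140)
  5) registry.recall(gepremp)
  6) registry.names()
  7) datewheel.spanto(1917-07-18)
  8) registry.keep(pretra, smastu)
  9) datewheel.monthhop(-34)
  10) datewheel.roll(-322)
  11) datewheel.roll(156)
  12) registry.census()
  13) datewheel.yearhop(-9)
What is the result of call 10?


Answer: 1912-08-25

Derivation:
>>> registry.names
[out] [gepremp, pretra, smutub]
>>> datewheel.closeout
[out] 1926-09-30
>>> datewheel.yearhop n=-10
[out] 1916-09-30
>>> datewheel.roll n=-140
[out] 1916-05-13
>>> registry.recall k=gepremp
[out] zefi
>>> registry.names
[out] [gepremp, pretra, smutub]
>>> datewheel.spanto d=1917-07-18
[out] 431
>>> registry.keep k=pretra v=smastu
[out] 238
>>> datewheel.monthhop n=-34
[out] 1913-07-13
>>> datewheel.roll n=-322
[out] 1912-08-25
>>> datewheel.roll n=156
[out] 1913-01-28
>>> registry.census
[out] 3
>>> datewheel.yearhop n=-9
[out] 1904-01-28
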